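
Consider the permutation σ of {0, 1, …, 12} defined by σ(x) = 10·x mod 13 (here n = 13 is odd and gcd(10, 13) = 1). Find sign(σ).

+1

Orbit of 1 under x↦10x: [1, 10, 9, 12, 3, 4]… (length divides ord_13(10)).
Cycle lengths of π_10 on ℤ/13ℤ: [6, 6, 1]; 3 cycles in total.
sign(π) = (−1)^{n − #cycles} = (−1)^{13−3} = (−1)^10 = +1.
Check: (10/13) = +1 by Zolotarev.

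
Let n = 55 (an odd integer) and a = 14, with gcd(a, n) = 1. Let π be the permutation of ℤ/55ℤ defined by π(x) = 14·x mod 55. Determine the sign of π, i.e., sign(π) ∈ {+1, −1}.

+1

Start at x=34: 34 → 36 → 9 → 16 → 4 → 1 → 14 → … (one orbit).
The orbit structure of x ↦ 14x mod 55: 9 orbits of sizes [10, 10, 10, 10, 5, 5, 2, 2, 1].
55 − 9 = 46 transpositions; sign(π) = (−1)^46 = +1.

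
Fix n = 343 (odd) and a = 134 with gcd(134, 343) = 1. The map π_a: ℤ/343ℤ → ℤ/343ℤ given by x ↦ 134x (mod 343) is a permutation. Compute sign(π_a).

Start at x=246: 246 → 36 → 22 → 204 → 239 → 127 → 211 → … (one orbit).
Cycle lengths of π_134 on ℤ/343ℤ: [49, 49, 49, 49, 49, 49, 7, 7, 7, 7, 7, 7, 1, 1, 1, 1, 1, 1, 1]; 19 cycles in total.
Σ(ℓ_i−1) = 343−19 = 324; sign = (−1)^324 = +1.
Zolotarev: (134|343) = +1, matching the cycle-count sign.

+1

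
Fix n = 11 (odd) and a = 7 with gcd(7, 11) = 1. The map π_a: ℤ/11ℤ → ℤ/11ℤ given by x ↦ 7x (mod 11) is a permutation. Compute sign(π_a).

Orbit of 1 under x↦7x: [1, 7, 5, 2, 3, 10, 4]… (length divides ord_11(7)).
Cycle type of π: 10 + 1; total 2 cycles.
n − c = 11 − 2 = 9; sign = (−1)^9 = -1.

-1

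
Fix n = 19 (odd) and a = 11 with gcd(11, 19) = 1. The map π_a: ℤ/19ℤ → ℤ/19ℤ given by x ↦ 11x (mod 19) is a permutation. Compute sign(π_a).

Start at x=11: 11 → 7 → 1 → 11 (one orbit).
π_11 has 7 disjoint cycles with lengths [3, 3, 3, 3, 3, 3, 1] on {0,…,18}.
With 7 cycles on 19 points, sign = (−1)^{19−7} = +1.
(11|19)_J = +1 (Zolotarev's lemma cross-check).

+1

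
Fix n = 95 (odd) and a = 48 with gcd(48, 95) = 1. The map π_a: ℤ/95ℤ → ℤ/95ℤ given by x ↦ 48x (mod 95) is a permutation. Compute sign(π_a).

+1

Orbit of 13 under x↦48x: [13, 54, 27, 61, 78, 39, 67]… (length divides ord_95(48)).
Cycle type of π: 36×2 + 18 + 4 + 1; total 5 cycles.
sign(π) = (−1)^{n − #cycles} = (−1)^{95−5} = (−1)^90 = +1.
(48|95)_J = +1 (Zolotarev's lemma cross-check).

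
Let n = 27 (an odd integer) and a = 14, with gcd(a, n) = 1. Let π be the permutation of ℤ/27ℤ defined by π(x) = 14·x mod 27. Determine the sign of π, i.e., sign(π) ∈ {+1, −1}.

Start at x=25: 25 → 26 → 13 → 20 → 10 → 5 → 16 → … (one orbit).
Cycle type of π: 18 + 6 + 2 + 1; total 4 cycles.
With 4 cycles on 27 points, sign = (−1)^{27−4} = -1.
Check: (14/27) = -1 by Zolotarev.

-1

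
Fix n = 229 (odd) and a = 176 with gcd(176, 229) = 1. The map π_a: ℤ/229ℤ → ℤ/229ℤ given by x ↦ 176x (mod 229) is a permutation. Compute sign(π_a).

Trace 11: π^k(11) = [11, 104, 213, 161, 169, 203, 4] for k=0..6.
Decompose π into cycles: lengths [38, 38, 38, 38, 38, 38, 1] (7 cycles, including the fixed point 0).
Σ(ℓ_i−1) = 229−7 = 222; sign = (−1)^222 = +1.

+1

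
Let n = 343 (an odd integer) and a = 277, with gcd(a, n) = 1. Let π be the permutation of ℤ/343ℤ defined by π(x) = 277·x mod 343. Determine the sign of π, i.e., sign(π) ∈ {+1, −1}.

+1

Orbit of 142 under x↦277x: [142, 232, 123, 114, 22, 263, 135]… (length divides ord_343(277)).
7 cycles of lengths [147, 147, 21, 21, 3, 3, 1].
sign(π) = (−1)^{n − #cycles} = (−1)^{343−7} = (−1)^336 = +1.
The Jacobi symbol (277|343) = +1 (Zolotarev) agrees.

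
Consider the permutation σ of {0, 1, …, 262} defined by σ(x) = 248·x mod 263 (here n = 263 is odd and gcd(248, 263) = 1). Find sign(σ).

Trace 124: π^k(124) = [124, 244, 22, 196, 216, 179, 208] for k=0..6.
3 cycles of lengths [131, 131, 1].
3 cycles on 263: each ℓ→(−1)^(ℓ−1), product (−1)^260 = +1.
The Jacobi symbol (248|263) = +1 (Zolotarev) agrees.

+1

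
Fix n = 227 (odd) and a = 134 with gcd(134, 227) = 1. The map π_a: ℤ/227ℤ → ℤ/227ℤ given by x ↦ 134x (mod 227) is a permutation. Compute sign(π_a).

Start at x=71: 71 → 207 → 44 → 221 → 104 → 89 → 122 → … (one orbit).
π_134 has 3 disjoint cycles with lengths [113, 113, 1] on {0,…,226}.
227 − 3 = 224 transpositions; sign(π) = (−1)^224 = +1.
Zolotarev: (134|227) = +1, matching the cycle-count sign.

+1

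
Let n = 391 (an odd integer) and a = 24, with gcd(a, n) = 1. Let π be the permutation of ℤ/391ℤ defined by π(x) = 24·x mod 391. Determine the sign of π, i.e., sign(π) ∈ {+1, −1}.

Start at x=24: 24 → 185 → 139 → 208 → 300 → 162 → 369 → … (one orbit).
Cycle lengths of π_24 on ℤ/391ℤ: [16, 16, 16, 16, 16, 16, 16, 16, 16, 16, 16, 16, 16, 16, 16, 16, 16, 16, 16, 16, 16, 16, 16, 1, 1, 1, 1, 1, 1, 1, 1, 1, 1, 1, 1, 1, 1, 1, 1, 1, 1, 1, 1, 1, 1, 1]; 46 cycles in total.
With 46 cycles on 391 points, sign = (−1)^{391−46} = -1.
Check: (24/391) = -1 by Zolotarev.

-1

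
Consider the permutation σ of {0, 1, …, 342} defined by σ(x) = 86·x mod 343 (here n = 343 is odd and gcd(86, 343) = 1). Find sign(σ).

Orbit of 179 under x↦86x: [179, 302, 247, 319, 337, 170, 214]… (length divides ord_343(86)).
π_86 has 7 disjoint cycles with lengths [147, 147, 21, 21, 3, 3, 1] on {0,…,342}.
n − c = 343 − 7 = 336; sign = (−1)^336 = +1.

+1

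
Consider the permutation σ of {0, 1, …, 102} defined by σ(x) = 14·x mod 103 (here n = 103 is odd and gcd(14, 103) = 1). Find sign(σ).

+1

Orbit of 23 under x↦14x: [23, 13, 79, 76, 34, 64, 72]… (length divides ord_103(14)).
7 cycles of lengths [17, 17, 17, 17, 17, 17, 1].
103 − 7 = 96 transpositions; sign(π) = (−1)^96 = +1.
Check: (14/103) = +1 by Zolotarev.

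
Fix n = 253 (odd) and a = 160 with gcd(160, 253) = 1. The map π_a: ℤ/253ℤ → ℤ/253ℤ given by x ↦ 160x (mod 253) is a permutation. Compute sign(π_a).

+1

Trace 1: π^k(1) = [1, 160, 47, 183, 185, 252, 93] for k=0..6.
The orbit structure of x ↦ 160x mod 253: 35 orbits of sizes [10, 10, 10, 10, 10, 10, 10, 10, 10, 10, 10, 10, 10, 10, 10, 10, 10, 10, 10, 10, 10, 10, 10, 2, 2, 2, 2, 2, 2, 2, 2, 2, 2, 2, 1].
With 35 cycles on 253 points, sign = (−1)^{253−35} = +1.
(160|253)_J = +1 (Zolotarev's lemma cross-check).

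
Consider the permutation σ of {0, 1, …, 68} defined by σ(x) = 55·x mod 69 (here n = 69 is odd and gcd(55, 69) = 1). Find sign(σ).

+1

Trace 55: π^k(55) = [55, 58, 16, 52, 31, 49, 4] for k=0..6.
Cycle lengths of π_55 on ℤ/69ℤ: [11, 11, 11, 11, 11, 11, 1, 1, 1]; 9 cycles in total.
Σ(ℓ_i−1) = 69−9 = 60; sign = (−1)^60 = +1.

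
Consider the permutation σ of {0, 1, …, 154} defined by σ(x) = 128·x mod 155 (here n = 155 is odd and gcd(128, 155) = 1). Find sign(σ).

-1

Orbit of 128 under x↦128x: [128, 109, 2, 101, 63, 4, 47]… (length divides ord_155(128)).
Cycle type of π: 20×6 + 5×6 + 4 + 1; total 14 cycles.
n − c = 155 − 14 = 141; sign = (−1)^141 = -1.
(128|155)_J = -1 (Zolotarev's lemma cross-check).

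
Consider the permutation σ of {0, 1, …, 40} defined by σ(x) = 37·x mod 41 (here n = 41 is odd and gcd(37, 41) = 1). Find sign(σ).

+1

Orbit of 10 under x↦37x: [10, 1, 37, 16, 18]… (length divides ord_41(37)).
Cycle lengths of π_37 on ℤ/41ℤ: [5, 5, 5, 5, 5, 5, 5, 5, 1]; 9 cycles in total.
With 9 cycles on 41 points, sign = (−1)^{41−9} = +1.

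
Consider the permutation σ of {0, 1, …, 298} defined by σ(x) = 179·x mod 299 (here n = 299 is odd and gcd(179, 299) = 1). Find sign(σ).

Trace 220: π^k(220) = [220, 211, 95, 261, 75, 269, 12] for k=0..6.
Cycle type of π: 66×4 + 11×2 + 6×2 + 1; total 9 cycles.
9 cycles on 299: each ℓ→(−1)^(ℓ−1), product (−1)^290 = +1.
Check: (179/299) = +1 by Zolotarev.

+1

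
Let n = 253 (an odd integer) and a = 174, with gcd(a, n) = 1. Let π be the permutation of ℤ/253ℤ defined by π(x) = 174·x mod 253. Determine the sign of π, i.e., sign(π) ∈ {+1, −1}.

+1

Start at x=100: 100 → 196 → 202 → 234 → 236 → 78 → 163 → … (one orbit).
π_174 has 9 disjoint cycles with lengths [55, 55, 55, 55, 11, 11, 5, 5, 1] on {0,…,252}.
With 9 cycles on 253 points, sign = (−1)^{253−9} = +1.
Check: (174/253) = +1 by Zolotarev.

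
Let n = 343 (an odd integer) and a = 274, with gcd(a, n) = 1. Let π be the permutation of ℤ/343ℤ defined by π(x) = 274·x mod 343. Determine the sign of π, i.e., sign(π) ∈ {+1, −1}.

+1

Orbit of 253 under x↦274x: [253, 36, 260, 239, 316, 148, 78]… (length divides ord_343(274)).
Cycle type of π: 49×6 + 7×6 + 1×7; total 19 cycles.
sign(π) = (−1)^{n − #cycles} = (−1)^{343−19} = (−1)^324 = +1.
(274|343)_J = +1 (Zolotarev's lemma cross-check).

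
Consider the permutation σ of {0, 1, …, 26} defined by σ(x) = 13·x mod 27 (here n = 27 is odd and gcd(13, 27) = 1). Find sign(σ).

+1

Start at x=1: 1 → 13 → 7 → 10 → 22 → 16 → 19 → … (one orbit).
7 cycles of lengths [9, 9, 3, 3, 1, 1, 1].
With 7 cycles on 27 points, sign = (−1)^{27−7} = +1.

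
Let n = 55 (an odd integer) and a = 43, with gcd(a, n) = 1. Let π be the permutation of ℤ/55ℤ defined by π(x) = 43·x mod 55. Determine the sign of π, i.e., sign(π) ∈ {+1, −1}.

Orbit of 1 under x↦43x: [1, 43, 34, 32]… (length divides ord_55(43)).
Decompose π into cycles: lengths [4, 4, 4, 4, 4, 4, 4, 4, 4, 4, 4, 2, 2, 2, 2, 2, 1] (17 cycles, including the fixed point 0).
17 cycles on 55: each ℓ→(−1)^(ℓ−1), product (−1)^38 = +1.
(43|55)_J = +1 (Zolotarev's lemma cross-check).

+1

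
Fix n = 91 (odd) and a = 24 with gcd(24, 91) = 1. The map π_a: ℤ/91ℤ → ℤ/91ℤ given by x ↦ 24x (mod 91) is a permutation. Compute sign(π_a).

Orbit of 80 under x↦24x: [80, 9, 34, 88, 19, 1, 24]… (length divides ord_91(24)).
9 cycles of lengths [12, 12, 12, 12, 12, 12, 12, 6, 1].
9 cycles on 91: each ℓ→(−1)^(ℓ−1), product (−1)^82 = +1.
Zolotarev: (24|91) = +1, matching the cycle-count sign.

+1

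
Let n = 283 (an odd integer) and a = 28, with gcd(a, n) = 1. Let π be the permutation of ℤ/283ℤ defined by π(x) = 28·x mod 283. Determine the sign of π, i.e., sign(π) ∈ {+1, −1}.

Start at x=83: 83 → 60 → 265 → 62 → 38 → 215 → 77 → … (one orbit).
π_28 has 3 disjoint cycles with lengths [141, 141, 1] on {0,…,282}.
283 − 3 = 280 transpositions; sign(π) = (−1)^280 = +1.
The Jacobi symbol (28|283) = +1 (Zolotarev) agrees.

+1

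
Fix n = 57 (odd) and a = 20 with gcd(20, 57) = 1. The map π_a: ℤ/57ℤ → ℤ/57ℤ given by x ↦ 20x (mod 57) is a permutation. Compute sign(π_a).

Trace 20: π^k(20) = [20, 1] for k=0..1.
Cycle lengths of π_20 on ℤ/57ℤ: [2, 2, 2, 2, 2, 2, 2, 2, 2, 2, 2, 2, 2, 2, 2, 2, 2, 2, 2, 1, 1, 1, 1, 1, 1, 1, 1, 1, 1, 1, 1, 1, 1, 1, 1, 1, 1, 1]; 38 cycles in total.
sign(π) = (−1)^{n − #cycles} = (−1)^{57−38} = (−1)^19 = -1.

-1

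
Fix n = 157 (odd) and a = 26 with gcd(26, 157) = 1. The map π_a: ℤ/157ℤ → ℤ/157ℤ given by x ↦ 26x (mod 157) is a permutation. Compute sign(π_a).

-1

Trace 121: π^k(121) = [121, 6, 156, 131, 109, 8, 51] for k=0..6.
Cycle type of π: 156 + 1; total 2 cycles.
n − c = 157 − 2 = 155; sign = (−1)^155 = -1.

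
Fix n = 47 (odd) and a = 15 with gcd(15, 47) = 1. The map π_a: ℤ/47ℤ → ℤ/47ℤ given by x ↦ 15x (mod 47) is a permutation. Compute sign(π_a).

Trace 17: π^k(17) = [17, 20, 18, 35, 8, 26, 14] for k=0..6.
Cycle type of π: 46 + 1; total 2 cycles.
2 cycles on 47: each ℓ→(−1)^(ℓ−1), product (−1)^45 = -1.

-1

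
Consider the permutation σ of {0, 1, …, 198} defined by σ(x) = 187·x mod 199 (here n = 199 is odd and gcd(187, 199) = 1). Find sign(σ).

+1

Orbit of 114 under x↦187x: [114, 25, 98, 18, 182, 5, 139]… (length divides ord_199(187)).
Decompose π into cycles: lengths [33, 33, 33, 33, 33, 33, 1] (7 cycles, including the fixed point 0).
7 cycles on 199: each ℓ→(−1)^(ℓ−1), product (−1)^192 = +1.
The Jacobi symbol (187|199) = +1 (Zolotarev) agrees.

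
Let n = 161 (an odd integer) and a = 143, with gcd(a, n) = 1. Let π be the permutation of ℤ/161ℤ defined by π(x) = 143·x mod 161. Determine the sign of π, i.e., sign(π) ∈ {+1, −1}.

+1

Start at x=29: 29 → 122 → 58 → 83 → 116 → 5 → 71 → … (one orbit).
The orbit structure of x ↦ 143x mod 161: 5 orbits of sizes [66, 66, 22, 6, 1].
n − c = 161 − 5 = 156; sign = (−1)^156 = +1.
Check: (143/161) = +1 by Zolotarev.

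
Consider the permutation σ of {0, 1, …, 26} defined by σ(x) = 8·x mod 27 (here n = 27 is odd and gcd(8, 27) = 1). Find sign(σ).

Orbit of 17 under x↦8x: [17, 1, 8, 10, 26, 19]… (length divides ord_27(8)).
8 cycles of lengths [6, 6, 6, 2, 2, 2, 2, 1].
Σ(ℓ_i−1) = 27−8 = 19; sign = (−1)^19 = -1.

-1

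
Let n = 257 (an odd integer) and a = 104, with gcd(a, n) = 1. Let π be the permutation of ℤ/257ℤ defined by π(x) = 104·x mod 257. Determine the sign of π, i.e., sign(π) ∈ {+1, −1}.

+1

Orbit of 44 under x↦104x: [44, 207, 197, 185, 222, 215, 1]… (length divides ord_257(104)).
3 cycles of lengths [128, 128, 1].
sign(π) = (−1)^{n − #cycles} = (−1)^{257−3} = (−1)^254 = +1.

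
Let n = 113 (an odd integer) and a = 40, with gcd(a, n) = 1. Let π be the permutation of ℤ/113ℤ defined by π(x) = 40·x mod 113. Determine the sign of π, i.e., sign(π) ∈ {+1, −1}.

Trace 65: π^k(65) = [65, 1, 40, 18, 42, 98, 78] for k=0..6.
π_40 has 8 disjoint cycles with lengths [16, 16, 16, 16, 16, 16, 16, 1] on {0,…,112}.
113 − 8 = 105 transpositions; sign(π) = (−1)^105 = -1.
Check: (40/113) = -1 by Zolotarev.

-1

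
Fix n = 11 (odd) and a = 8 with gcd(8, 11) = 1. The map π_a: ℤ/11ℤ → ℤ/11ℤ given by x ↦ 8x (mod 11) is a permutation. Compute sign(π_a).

Start at x=8: 8 → 9 → 6 → 4 → 10 → 3 → 2 → … (one orbit).
Decompose π into cycles: lengths [10, 1] (2 cycles, including the fixed point 0).
11 − 2 = 9 transpositions; sign(π) = (−1)^9 = -1.
The Jacobi symbol (8|11) = -1 (Zolotarev) agrees.

-1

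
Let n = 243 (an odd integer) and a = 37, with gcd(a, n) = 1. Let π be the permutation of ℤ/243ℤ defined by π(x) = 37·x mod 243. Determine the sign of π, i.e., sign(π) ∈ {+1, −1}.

+1

Start at x=37: 37 → 154 → 109 → 145 → 19 → 217 → 10 → … (one orbit).
The orbit structure of x ↦ 37x mod 243: 27 orbits of sizes [27, 27, 27, 27, 27, 27, 9, 9, 9, 9, 9, 9, 3, 3, 3, 3, 3, 3, 1, 1, 1, 1, 1, 1, 1, 1, 1].
n − c = 243 − 27 = 216; sign = (−1)^216 = +1.
Via Zolotarev, sign(π_{37}) = (37|243) = +1.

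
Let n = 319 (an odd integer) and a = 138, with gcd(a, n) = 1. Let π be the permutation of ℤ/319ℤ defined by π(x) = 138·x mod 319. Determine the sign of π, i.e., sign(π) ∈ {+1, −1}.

Start at x=136: 136 → 266 → 23 → 303 → 25 → 260 → 152 → … (one orbit).
Cycle lengths of π_138 on ℤ/319ℤ: [70, 70, 70, 70, 14, 14, 10, 1]; 8 cycles in total.
With 8 cycles on 319 points, sign = (−1)^{319−8} = -1.

-1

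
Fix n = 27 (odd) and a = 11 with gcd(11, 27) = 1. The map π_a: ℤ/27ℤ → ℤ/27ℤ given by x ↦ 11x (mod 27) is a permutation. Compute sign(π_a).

-1

Orbit of 2 under x↦11x: [2, 22, 26, 16, 14, 19, 20]… (length divides ord_27(11)).
Decompose π into cycles: lengths [18, 6, 2, 1] (4 cycles, including the fixed point 0).
4 cycles on 27: each ℓ→(−1)^(ℓ−1), product (−1)^23 = -1.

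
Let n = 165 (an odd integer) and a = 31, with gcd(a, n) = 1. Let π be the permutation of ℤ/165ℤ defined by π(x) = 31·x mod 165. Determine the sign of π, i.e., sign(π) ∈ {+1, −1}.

+1

Trace 91: π^k(91) = [91, 16, 1, 31, 136] for k=0..4.
Decompose π into cycles: lengths [5, 5, 5, 5, 5, 5, 5, 5, 5, 5, 5, 5, 5, 5, 5, 5, 5, 5, 5, 5, 5, 5, 5, 5, 5, 5, 5, 5, 5, 5, 1, 1, 1, 1, 1, 1, 1, 1, 1, 1, 1, 1, 1, 1, 1] (45 cycles, including the fixed point 0).
n − c = 165 − 45 = 120; sign = (−1)^120 = +1.
The Jacobi symbol (31|165) = +1 (Zolotarev) agrees.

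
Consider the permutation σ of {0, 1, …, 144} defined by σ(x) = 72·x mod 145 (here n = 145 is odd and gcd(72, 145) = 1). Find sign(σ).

Orbit of 68 under x↦72x: [68, 111, 17, 64, 113, 16, 137]… (length divides ord_145(72)).
7 cycles of lengths [28, 28, 28, 28, 28, 4, 1].
sign(π) = (−1)^{n − #cycles} = (−1)^{145−7} = (−1)^138 = +1.

+1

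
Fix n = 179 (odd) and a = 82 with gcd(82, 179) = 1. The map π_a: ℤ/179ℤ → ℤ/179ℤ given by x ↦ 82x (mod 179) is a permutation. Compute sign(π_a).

Orbit of 74 under x↦82x: [74, 161, 135, 151, 31, 36, 88]… (length divides ord_179(82)).
π_82 has 3 disjoint cycles with lengths [89, 89, 1] on {0,…,178}.
3 cycles on 179: each ℓ→(−1)^(ℓ−1), product (−1)^176 = +1.
Via Zolotarev, sign(π_{82}) = (82|179) = +1.

+1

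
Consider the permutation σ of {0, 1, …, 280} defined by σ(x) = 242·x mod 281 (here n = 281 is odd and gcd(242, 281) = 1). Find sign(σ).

+1

Start at x=124: 124 → 222 → 53 → 181 → 247 → 202 → 271 → … (one orbit).
The orbit structure of x ↦ 242x mod 281: 11 orbits of sizes [28, 28, 28, 28, 28, 28, 28, 28, 28, 28, 1].
With 11 cycles on 281 points, sign = (−1)^{281−11} = +1.
Check: (242/281) = +1 by Zolotarev.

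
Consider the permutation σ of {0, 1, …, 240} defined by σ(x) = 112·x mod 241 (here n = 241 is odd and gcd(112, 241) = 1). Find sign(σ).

Start at x=179: 179 → 45 → 220 → 58 → 230 → 214 → 109 → … (one orbit).
Decompose π into cycles: lengths [240, 1] (2 cycles, including the fixed point 0).
241 − 2 = 239 transpositions; sign(π) = (−1)^239 = -1.

-1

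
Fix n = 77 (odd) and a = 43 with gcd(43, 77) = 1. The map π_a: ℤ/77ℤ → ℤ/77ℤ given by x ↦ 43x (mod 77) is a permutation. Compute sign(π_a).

-1

Trace 43: π^k(43) = [43, 1] for k=0..1.
π_43 has 42 disjoint cycles with lengths [2, 2, 2, 2, 2, 2, 2, 2, 2, 2, 2, 2, 2, 2, 2, 2, 2, 2, 2, 2, 2, 2, 2, 2, 2, 2, 2, 2, 2, 2, 2, 2, 2, 2, 2, 1, 1, 1, 1, 1, 1, 1] on {0,…,76}.
With 42 cycles on 77 points, sign = (−1)^{77−42} = -1.
Check: (43/77) = -1 by Zolotarev.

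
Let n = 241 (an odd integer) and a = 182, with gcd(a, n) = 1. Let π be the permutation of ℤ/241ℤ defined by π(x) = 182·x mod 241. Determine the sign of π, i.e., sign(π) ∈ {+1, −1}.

+1

Start at x=12: 12 → 15 → 79 → 159 → 18 → 143 → 239 → … (one orbit).
The orbit structure of x ↦ 182x mod 241: 3 orbits of sizes [120, 120, 1].
n − c = 241 − 3 = 238; sign = (−1)^238 = +1.
Check: (182/241) = +1 by Zolotarev.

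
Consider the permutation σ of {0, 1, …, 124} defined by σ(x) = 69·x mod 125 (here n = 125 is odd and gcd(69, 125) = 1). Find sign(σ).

Start at x=49: 49 → 6 → 39 → 66 → 54 → 101 → 94 → … (one orbit).
π_69 has 7 disjoint cycles with lengths [50, 50, 10, 10, 2, 2, 1] on {0,…,124}.
7 cycles on 125: each ℓ→(−1)^(ℓ−1), product (−1)^118 = +1.

+1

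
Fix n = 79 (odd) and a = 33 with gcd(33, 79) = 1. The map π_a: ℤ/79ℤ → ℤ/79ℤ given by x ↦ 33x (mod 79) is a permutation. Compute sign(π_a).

Orbit of 41 under x↦33x: [41, 10, 14, 67, 78, 46, 17]… (length divides ord_79(33)).
4 cycles of lengths [26, 26, 26, 1].
With 4 cycles on 79 points, sign = (−1)^{79−4} = -1.

-1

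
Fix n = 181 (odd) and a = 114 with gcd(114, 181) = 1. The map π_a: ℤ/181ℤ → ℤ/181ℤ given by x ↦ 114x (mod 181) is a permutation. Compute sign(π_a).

+1

Start at x=42: 42 → 82 → 117 → 125 → 132 → 25 → 135 → … (one orbit).
π_114 has 13 disjoint cycles with lengths [15, 15, 15, 15, 15, 15, 15, 15, 15, 15, 15, 15, 1] on {0,…,180}.
Σ(ℓ_i−1) = 181−13 = 168; sign = (−1)^168 = +1.
Via Zolotarev, sign(π_{114}) = (114|181) = +1.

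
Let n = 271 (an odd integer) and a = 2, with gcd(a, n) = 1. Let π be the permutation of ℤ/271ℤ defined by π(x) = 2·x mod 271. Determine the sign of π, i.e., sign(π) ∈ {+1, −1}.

+1

Start at x=110: 110 → 220 → 169 → 67 → 134 → 268 → 265 → … (one orbit).
Decompose π into cycles: lengths [135, 135, 1] (3 cycles, including the fixed point 0).
n − c = 271 − 3 = 268; sign = (−1)^268 = +1.
Zolotarev: (2|271) = +1, matching the cycle-count sign.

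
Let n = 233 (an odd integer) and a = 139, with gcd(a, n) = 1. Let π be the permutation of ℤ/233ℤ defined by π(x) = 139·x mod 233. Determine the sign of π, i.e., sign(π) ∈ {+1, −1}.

-1

Trace 185: π^k(185) = [185, 85, 165, 101, 59, 46, 103] for k=0..6.
The orbit structure of x ↦ 139x mod 233: 2 orbits of sizes [232, 1].
With 2 cycles on 233 points, sign = (−1)^{233−2} = -1.
Check: (139/233) = -1 by Zolotarev.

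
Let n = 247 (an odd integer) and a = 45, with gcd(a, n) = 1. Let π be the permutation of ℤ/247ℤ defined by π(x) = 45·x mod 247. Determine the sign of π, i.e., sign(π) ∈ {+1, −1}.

-1

Start at x=7: 7 → 68 → 96 → 121 → 11 → 1 → 45 → … (one orbit).
The orbit structure of x ↦ 45x mod 247: 26 orbits of sizes [12, 12, 12, 12, 12, 12, 12, 12, 12, 12, 12, 12, 12, 12, 12, 12, 12, 12, 12, 3, 3, 3, 3, 3, 3, 1].
26 cycles on 247: each ℓ→(−1)^(ℓ−1), product (−1)^221 = -1.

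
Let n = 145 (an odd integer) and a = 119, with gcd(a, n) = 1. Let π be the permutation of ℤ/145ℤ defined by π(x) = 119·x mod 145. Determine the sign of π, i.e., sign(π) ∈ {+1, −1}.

Start at x=121: 121 → 44 → 16 → 19 → 86 → 84 → 136 → … (one orbit).
8 cycles of lengths [28, 28, 28, 28, 28, 2, 2, 1].
With 8 cycles on 145 points, sign = (−1)^{145−8} = -1.

-1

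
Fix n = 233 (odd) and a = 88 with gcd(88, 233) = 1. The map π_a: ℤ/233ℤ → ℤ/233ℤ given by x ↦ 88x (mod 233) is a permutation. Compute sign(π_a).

Orbit of 80 under x↦88x: [80, 50, 206, 187, 146, 33, 108]… (length divides ord_233(88)).
Cycle type of π: 232 + 1; total 2 cycles.
With 2 cycles on 233 points, sign = (−1)^{233−2} = -1.
Zolotarev: (88|233) = -1, matching the cycle-count sign.

-1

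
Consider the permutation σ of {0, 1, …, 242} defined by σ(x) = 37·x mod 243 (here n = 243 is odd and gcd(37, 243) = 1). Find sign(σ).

Start at x=73: 73 → 28 → 64 → 181 → 136 → 172 → 46 → … (one orbit).
Cycle type of π: 27×6 + 9×6 + 3×6 + 1×9; total 27 cycles.
With 27 cycles on 243 points, sign = (−1)^{243−27} = +1.

+1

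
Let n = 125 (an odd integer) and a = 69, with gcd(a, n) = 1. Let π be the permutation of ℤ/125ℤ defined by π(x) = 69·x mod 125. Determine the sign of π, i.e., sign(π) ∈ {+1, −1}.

Trace 4: π^k(4) = [4, 26, 44, 36, 109, 21, 74] for k=0..6.
Decompose π into cycles: lengths [50, 50, 10, 10, 2, 2, 1] (7 cycles, including the fixed point 0).
7 cycles on 125: each ℓ→(−1)^(ℓ−1), product (−1)^118 = +1.

+1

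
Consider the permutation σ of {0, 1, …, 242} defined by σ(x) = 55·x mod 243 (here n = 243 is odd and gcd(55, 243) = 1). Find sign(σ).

Start at x=217: 217 → 28 → 82 → 136 → 190 → 1 → 55 → … (one orbit).
π_55 has 63 disjoint cycles with lengths [9, 9, 9, 9, 9, 9, 9, 9, 9, 9, 9, 9, 9, 9, 9, 9, 9, 9, 3, 3, 3, 3, 3, 3, 3, 3, 3, 3, 3, 3, 3, 3, 3, 3, 3, 3, 1, 1, 1, 1, 1, 1, 1, 1, 1, 1, 1, 1, 1, 1, 1, 1, 1, 1, 1, 1, 1, 1, 1, 1, 1, 1, 1] on {0,…,242}.
n − c = 243 − 63 = 180; sign = (−1)^180 = +1.
Via Zolotarev, sign(π_{55}) = (55|243) = +1.

+1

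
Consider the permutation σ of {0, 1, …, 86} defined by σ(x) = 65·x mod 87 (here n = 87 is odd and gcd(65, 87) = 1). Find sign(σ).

-1

Orbit of 65 under x↦65x: [65, 49, 53, 52, 74, 25, 59]… (length divides ord_87(65)).
π_65 has 10 disjoint cycles with lengths [14, 14, 14, 14, 7, 7, 7, 7, 2, 1] on {0,…,86}.
sign(π) = (−1)^{n − #cycles} = (−1)^{87−10} = (−1)^77 = -1.
(65|87)_J = -1 (Zolotarev's lemma cross-check).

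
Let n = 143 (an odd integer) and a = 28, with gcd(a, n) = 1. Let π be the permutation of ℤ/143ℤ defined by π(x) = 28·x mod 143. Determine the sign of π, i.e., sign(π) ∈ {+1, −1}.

+1

Trace 49: π^k(49) = [49, 85, 92, 2, 56, 138, 3] for k=0..6.
5 cycles of lengths [60, 60, 12, 10, 1].
n − c = 143 − 5 = 138; sign = (−1)^138 = +1.
Check: (28/143) = +1 by Zolotarev.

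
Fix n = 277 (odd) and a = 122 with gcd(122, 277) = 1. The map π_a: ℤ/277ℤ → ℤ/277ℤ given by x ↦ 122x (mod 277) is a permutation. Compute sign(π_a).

+1

Orbit of 164 under x↦122x: [164, 64, 52, 250, 30, 59, 273]… (length divides ord_277(122)).
7 cycles of lengths [46, 46, 46, 46, 46, 46, 1].
Σ(ℓ_i−1) = 277−7 = 270; sign = (−1)^270 = +1.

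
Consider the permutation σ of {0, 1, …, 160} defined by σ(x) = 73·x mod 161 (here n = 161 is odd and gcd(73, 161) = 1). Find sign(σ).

Start at x=104: 104 → 25 → 54 → 78 → 59 → 121 → 139 → … (one orbit).
The orbit structure of x ↦ 73x mod 161: 6 orbits of sizes [66, 66, 11, 11, 6, 1].
Σ(ℓ_i−1) = 161−6 = 155; sign = (−1)^155 = -1.
The Jacobi symbol (73|161) = -1 (Zolotarev) agrees.

-1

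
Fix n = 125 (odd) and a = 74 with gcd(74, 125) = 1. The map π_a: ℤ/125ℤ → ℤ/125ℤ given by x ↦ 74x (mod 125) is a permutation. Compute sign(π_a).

+1

Trace 26: π^k(26) = [26, 49, 1, 74, 101, 99, 76] for k=0..6.
π_74 has 23 disjoint cycles with lengths [10, 10, 10, 10, 10, 10, 10, 10, 10, 10, 2, 2, 2, 2, 2, 2, 2, 2, 2, 2, 2, 2, 1] on {0,…,124}.
125 − 23 = 102 transpositions; sign(π) = (−1)^102 = +1.
Zolotarev: (74|125) = +1, matching the cycle-count sign.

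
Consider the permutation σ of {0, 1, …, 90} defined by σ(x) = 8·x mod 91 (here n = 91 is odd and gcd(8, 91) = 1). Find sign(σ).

-1

Orbit of 1 under x↦8x: [1, 8, 64, 57]… (length divides ord_91(8)).
The orbit structure of x ↦ 8x mod 91: 28 orbits of sizes [4, 4, 4, 4, 4, 4, 4, 4, 4, 4, 4, 4, 4, 4, 4, 4, 4, 4, 4, 4, 4, 1, 1, 1, 1, 1, 1, 1].
91 − 28 = 63 transpositions; sign(π) = (−1)^63 = -1.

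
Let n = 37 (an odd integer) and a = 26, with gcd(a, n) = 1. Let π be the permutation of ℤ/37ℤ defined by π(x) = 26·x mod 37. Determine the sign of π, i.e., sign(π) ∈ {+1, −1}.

+1

Orbit of 26 under x↦26x: [26, 10, 1]… (length divides ord_37(26)).
Cycle type of π: 3×12 + 1; total 13 cycles.
13 cycles on 37: each ℓ→(−1)^(ℓ−1), product (−1)^24 = +1.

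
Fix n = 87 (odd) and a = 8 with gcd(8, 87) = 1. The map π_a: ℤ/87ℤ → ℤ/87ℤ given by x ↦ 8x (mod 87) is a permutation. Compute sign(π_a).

+1

Start at x=41: 41 → 67 → 14 → 25 → 26 → 34 → 11 → … (one orbit).
Cycle lengths of π_8 on ℤ/87ℤ: [28, 28, 28, 2, 1]; 5 cycles in total.
sign(π) = (−1)^{n − #cycles} = (−1)^{87−5} = (−1)^82 = +1.
Zolotarev: (8|87) = +1, matching the cycle-count sign.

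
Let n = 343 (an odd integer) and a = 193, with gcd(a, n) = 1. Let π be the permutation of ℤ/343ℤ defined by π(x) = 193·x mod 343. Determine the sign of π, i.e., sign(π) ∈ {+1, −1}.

Trace 254: π^k(254) = [254, 316, 277, 296, 190, 312, 191] for k=0..6.
7 cycles of lengths [147, 147, 21, 21, 3, 3, 1].
n − c = 343 − 7 = 336; sign = (−1)^336 = +1.

+1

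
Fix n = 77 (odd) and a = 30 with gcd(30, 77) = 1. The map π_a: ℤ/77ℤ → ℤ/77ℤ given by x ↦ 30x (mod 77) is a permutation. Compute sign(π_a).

Start at x=46: 46 → 71 → 51 → 67 → 8 → 9 → 39 → … (one orbit).
Cycle type of π: 30×2 + 10 + 3×2 + 1; total 6 cycles.
77 − 6 = 71 transpositions; sign(π) = (−1)^71 = -1.

-1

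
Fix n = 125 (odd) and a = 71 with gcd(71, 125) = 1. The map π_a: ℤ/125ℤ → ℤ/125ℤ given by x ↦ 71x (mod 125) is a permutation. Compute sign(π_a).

Trace 116: π^k(116) = [116, 111, 6, 51, 121, 91, 86] for k=0..6.
Decompose π into cycles: lengths [25, 25, 25, 25, 5, 5, 5, 5, 1, 1, 1, 1, 1] (13 cycles, including the fixed point 0).
sign(π) = (−1)^{n − #cycles} = (−1)^{125−13} = (−1)^112 = +1.

+1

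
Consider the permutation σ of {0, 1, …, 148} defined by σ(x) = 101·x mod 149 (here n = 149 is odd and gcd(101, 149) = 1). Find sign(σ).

-1

Trace 99: π^k(99) = [99, 16, 126, 61, 52, 37, 12] for k=0..6.
The orbit structure of x ↦ 101x mod 149: 2 orbits of sizes [148, 1].
n − c = 149 − 2 = 147; sign = (−1)^147 = -1.
The Jacobi symbol (101|149) = -1 (Zolotarev) agrees.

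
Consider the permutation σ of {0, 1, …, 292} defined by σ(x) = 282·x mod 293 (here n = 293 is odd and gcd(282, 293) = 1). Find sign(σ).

-1

Trace 117: π^k(117) = [117, 178, 93, 149, 119, 156, 42] for k=0..6.
2 cycles of lengths [292, 1].
293 − 2 = 291 transpositions; sign(π) = (−1)^291 = -1.
The Jacobi symbol (282|293) = -1 (Zolotarev) agrees.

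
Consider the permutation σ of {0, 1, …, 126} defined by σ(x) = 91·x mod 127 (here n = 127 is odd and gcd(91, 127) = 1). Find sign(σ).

Trace 109: π^k(109) = [109, 13, 40, 84, 24, 25, 116] for k=0..6.
2 cycles of lengths [126, 1].
n − c = 127 − 2 = 125; sign = (−1)^125 = -1.

-1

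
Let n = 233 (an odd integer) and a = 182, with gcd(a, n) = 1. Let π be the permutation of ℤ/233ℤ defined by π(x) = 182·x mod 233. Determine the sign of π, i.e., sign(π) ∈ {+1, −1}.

Start at x=175: 175 → 162 → 126 → 98 → 128 → 229 → 204 → … (one orbit).
Cycle type of π: 58×4 + 1; total 5 cycles.
Σ(ℓ_i−1) = 233−5 = 228; sign = (−1)^228 = +1.
Check: (182/233) = +1 by Zolotarev.

+1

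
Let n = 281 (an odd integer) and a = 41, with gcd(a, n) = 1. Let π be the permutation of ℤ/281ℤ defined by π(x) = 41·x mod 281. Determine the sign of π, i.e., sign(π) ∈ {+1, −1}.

Orbit of 154 under x↦41x: [154, 132, 73, 183, 197, 209, 139]… (length divides ord_281(41)).
Decompose π into cycles: lengths [280, 1] (2 cycles, including the fixed point 0).
With 2 cycles on 281 points, sign = (−1)^{281−2} = -1.

-1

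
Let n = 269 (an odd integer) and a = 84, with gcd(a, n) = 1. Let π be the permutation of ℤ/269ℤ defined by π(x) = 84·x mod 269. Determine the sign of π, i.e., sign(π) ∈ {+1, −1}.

+1

Orbit of 218 under x↦84x: [218, 20, 66, 164, 57, 215, 37]… (length divides ord_269(84)).
π_84 has 3 disjoint cycles with lengths [134, 134, 1] on {0,…,268}.
269 − 3 = 266 transpositions; sign(π) = (−1)^266 = +1.
The Jacobi symbol (84|269) = +1 (Zolotarev) agrees.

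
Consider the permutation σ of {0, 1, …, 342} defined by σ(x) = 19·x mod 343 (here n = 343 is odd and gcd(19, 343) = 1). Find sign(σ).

Start at x=1: 1 → 19 → 18 → 342 → 324 → 325 → 1 (one orbit).
π_19 has 58 disjoint cycles with lengths [6, 6, 6, 6, 6, 6, 6, 6, 6, 6, 6, 6, 6, 6, 6, 6, 6, 6, 6, 6, 6, 6, 6, 6, 6, 6, 6, 6, 6, 6, 6, 6, 6, 6, 6, 6, 6, 6, 6, 6, 6, 6, 6, 6, 6, 6, 6, 6, 6, 6, 6, 6, 6, 6, 6, 6, 6, 1] on {0,…,342}.
Σ(ℓ_i−1) = 343−58 = 285; sign = (−1)^285 = -1.

-1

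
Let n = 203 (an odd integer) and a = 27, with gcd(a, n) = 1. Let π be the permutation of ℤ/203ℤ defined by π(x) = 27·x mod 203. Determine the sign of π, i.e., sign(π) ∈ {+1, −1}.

Start at x=71: 71 → 90 → 197 → 41 → 92 → 48 → 78 → … (one orbit).
π_27 has 11 disjoint cycles with lengths [28, 28, 28, 28, 28, 28, 28, 2, 2, 2, 1] on {0,…,202}.
11 cycles on 203: each ℓ→(−1)^(ℓ−1), product (−1)^192 = +1.

+1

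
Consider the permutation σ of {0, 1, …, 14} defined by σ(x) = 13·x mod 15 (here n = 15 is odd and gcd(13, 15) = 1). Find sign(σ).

Orbit of 13 under x↦13x: [13, 4, 7, 1]… (length divides ord_15(13)).
π_13 has 6 disjoint cycles with lengths [4, 4, 4, 1, 1, 1] on {0,…,14}.
With 6 cycles on 15 points, sign = (−1)^{15−6} = -1.

-1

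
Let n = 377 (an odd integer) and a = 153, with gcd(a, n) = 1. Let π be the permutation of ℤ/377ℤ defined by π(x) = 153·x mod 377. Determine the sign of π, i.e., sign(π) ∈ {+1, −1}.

-1

Start at x=9: 9 → 246 → 315 → 316 → 92 → 127 → 204 → … (one orbit).
Decompose π into cycles: lengths [84, 84, 84, 84, 28, 6, 6, 1] (8 cycles, including the fixed point 0).
Σ(ℓ_i−1) = 377−8 = 369; sign = (−1)^369 = -1.
Via Zolotarev, sign(π_{153}) = (153|377) = -1.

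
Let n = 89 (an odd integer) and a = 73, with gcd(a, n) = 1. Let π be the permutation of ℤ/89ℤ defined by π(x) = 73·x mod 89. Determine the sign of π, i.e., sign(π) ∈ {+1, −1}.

+1

Orbit of 57 under x↦73x: [57, 67, 85, 64, 44, 8, 50]… (length divides ord_89(73)).
The orbit structure of x ↦ 73x mod 89: 5 orbits of sizes [22, 22, 22, 22, 1].
89 − 5 = 84 transpositions; sign(π) = (−1)^84 = +1.
(73|89)_J = +1 (Zolotarev's lemma cross-check).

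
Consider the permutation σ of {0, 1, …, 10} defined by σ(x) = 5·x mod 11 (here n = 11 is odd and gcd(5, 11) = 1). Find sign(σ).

+1

Trace 9: π^k(9) = [9, 1, 5, 3, 4] for k=0..4.
The orbit structure of x ↦ 5x mod 11: 3 orbits of sizes [5, 5, 1].
With 3 cycles on 11 points, sign = (−1)^{11−3} = +1.
Check: (5/11) = +1 by Zolotarev.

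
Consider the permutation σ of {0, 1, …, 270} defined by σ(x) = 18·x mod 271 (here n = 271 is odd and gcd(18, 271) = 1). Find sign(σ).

Orbit of 17 under x↦18x: [17, 35, 88, 229, 57, 213, 40]… (length divides ord_271(18)).
π_18 has 3 disjoint cycles with lengths [135, 135, 1] on {0,…,270}.
With 3 cycles on 271 points, sign = (−1)^{271−3} = +1.
The Jacobi symbol (18|271) = +1 (Zolotarev) agrees.

+1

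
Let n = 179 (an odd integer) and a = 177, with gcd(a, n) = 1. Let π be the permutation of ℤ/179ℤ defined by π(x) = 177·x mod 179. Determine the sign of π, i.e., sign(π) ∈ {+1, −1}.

Start at x=89: 89 → 1 → 177 → 4 → 171 → 16 → 147 → … (one orbit).
Decompose π into cycles: lengths [89, 89, 1] (3 cycles, including the fixed point 0).
179 − 3 = 176 transpositions; sign(π) = (−1)^176 = +1.

+1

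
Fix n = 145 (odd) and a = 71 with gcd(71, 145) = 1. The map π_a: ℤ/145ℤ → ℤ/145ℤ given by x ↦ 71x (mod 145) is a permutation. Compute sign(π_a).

Trace 36: π^k(36) = [36, 91, 81, 96, 1, 71, 111] for k=0..6.
π_71 has 15 disjoint cycles with lengths [14, 14, 14, 14, 14, 14, 14, 14, 14, 14, 1, 1, 1, 1, 1] on {0,…,144}.
n − c = 145 − 15 = 130; sign = (−1)^130 = +1.

+1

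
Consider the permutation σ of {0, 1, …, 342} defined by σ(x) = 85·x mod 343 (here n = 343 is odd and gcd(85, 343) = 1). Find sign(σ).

+1

Orbit of 281 under x↦85x: [281, 218, 8, 337, 176, 211, 99]… (length divides ord_343(85)).
Decompose π into cycles: lengths [49, 49, 49, 49, 49, 49, 7, 7, 7, 7, 7, 7, 1, 1, 1, 1, 1, 1, 1] (19 cycles, including the fixed point 0).
Σ(ℓ_i−1) = 343−19 = 324; sign = (−1)^324 = +1.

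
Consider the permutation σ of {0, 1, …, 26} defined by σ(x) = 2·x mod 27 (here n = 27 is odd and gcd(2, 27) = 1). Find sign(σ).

-1

Orbit of 20 under x↦2x: [20, 13, 26, 25, 23, 19, 11]… (length divides ord_27(2)).
Decompose π into cycles: lengths [18, 6, 2, 1] (4 cycles, including the fixed point 0).
27 − 4 = 23 transpositions; sign(π) = (−1)^23 = -1.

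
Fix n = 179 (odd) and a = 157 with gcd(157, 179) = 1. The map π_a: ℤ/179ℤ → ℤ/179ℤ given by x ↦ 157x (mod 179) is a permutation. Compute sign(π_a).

-1

Start at x=96: 96 → 36 → 103 → 61 → 90 → 168 → 63 → … (one orbit).
The orbit structure of x ↦ 157x mod 179: 2 orbits of sizes [178, 1].
sign(π) = (−1)^{n − #cycles} = (−1)^{179−2} = (−1)^177 = -1.
Check: (157/179) = -1 by Zolotarev.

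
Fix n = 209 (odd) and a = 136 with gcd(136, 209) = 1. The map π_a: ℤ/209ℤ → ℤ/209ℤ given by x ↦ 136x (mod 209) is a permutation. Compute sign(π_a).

Trace 144: π^k(144) = [144, 147, 137, 31, 36, 89, 191] for k=0..6.
The orbit structure of x ↦ 136x mod 209: 6 orbits of sizes [90, 90, 18, 5, 5, 1].
n − c = 209 − 6 = 203; sign = (−1)^203 = -1.
The Jacobi symbol (136|209) = -1 (Zolotarev) agrees.

-1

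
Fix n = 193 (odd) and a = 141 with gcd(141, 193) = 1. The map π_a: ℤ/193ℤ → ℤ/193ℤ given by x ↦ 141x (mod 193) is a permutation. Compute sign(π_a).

-1

Trace 135: π^k(135) = [135, 121, 77, 49, 154, 98, 115] for k=0..6.
Cycle type of π: 192 + 1; total 2 cycles.
With 2 cycles on 193 points, sign = (−1)^{193−2} = -1.
Via Zolotarev, sign(π_{141}) = (141|193) = -1.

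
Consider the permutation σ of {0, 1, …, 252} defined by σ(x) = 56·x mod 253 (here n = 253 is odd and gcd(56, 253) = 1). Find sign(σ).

-1

Trace 111: π^k(111) = [111, 144, 221, 232, 89, 177, 45] for k=0..6.
Decompose π into cycles: lengths [22, 22, 22, 22, 22, 22, 22, 22, 22, 22, 22, 1, 1, 1, 1, 1, 1, 1, 1, 1, 1, 1] (22 cycles, including the fixed point 0).
sign(π) = (−1)^{n − #cycles} = (−1)^{253−22} = (−1)^231 = -1.
Zolotarev: (56|253) = -1, matching the cycle-count sign.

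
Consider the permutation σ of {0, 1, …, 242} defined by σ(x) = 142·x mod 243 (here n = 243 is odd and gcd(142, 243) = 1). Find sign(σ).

+1

Trace 127: π^k(127) = [127, 52, 94, 226, 16, 85, 163] for k=0..6.
The orbit structure of x ↦ 142x mod 243: 11 orbits of sizes [81, 81, 27, 27, 9, 9, 3, 3, 1, 1, 1].
n − c = 243 − 11 = 232; sign = (−1)^232 = +1.
Via Zolotarev, sign(π_{142}) = (142|243) = +1.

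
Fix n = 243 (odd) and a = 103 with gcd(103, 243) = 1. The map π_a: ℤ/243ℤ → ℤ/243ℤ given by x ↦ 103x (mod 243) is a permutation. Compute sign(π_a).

Trace 100: π^k(100) = [100, 94, 205, 217, 238, 214, 172] for k=0..6.
The orbit structure of x ↦ 103x mod 243: 11 orbits of sizes [81, 81, 27, 27, 9, 9, 3, 3, 1, 1, 1].
Σ(ℓ_i−1) = 243−11 = 232; sign = (−1)^232 = +1.

+1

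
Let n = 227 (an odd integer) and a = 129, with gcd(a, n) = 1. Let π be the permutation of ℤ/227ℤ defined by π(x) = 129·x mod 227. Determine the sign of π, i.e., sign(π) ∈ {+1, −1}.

Start at x=113: 113 → 49 → 192 → 25 → 47 → 161 → 112 → … (one orbit).
The orbit structure of x ↦ 129x mod 227: 3 orbits of sizes [113, 113, 1].
With 3 cycles on 227 points, sign = (−1)^{227−3} = +1.
Check: (129/227) = +1 by Zolotarev.

+1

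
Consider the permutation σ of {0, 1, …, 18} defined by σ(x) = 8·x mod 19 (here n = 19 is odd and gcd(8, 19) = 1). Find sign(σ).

-1

Trace 11: π^k(11) = [11, 12, 1, 8, 7, 18] for k=0..5.
π_8 has 4 disjoint cycles with lengths [6, 6, 6, 1] on {0,…,18}.
n − c = 19 − 4 = 15; sign = (−1)^15 = -1.
Check: (8/19) = -1 by Zolotarev.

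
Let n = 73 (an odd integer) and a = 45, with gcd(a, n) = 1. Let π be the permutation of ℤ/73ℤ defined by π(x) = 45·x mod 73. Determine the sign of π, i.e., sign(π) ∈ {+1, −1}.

-1

Trace 67: π^k(67) = [67, 22, 41, 20, 24, 58, 55] for k=0..6.
Decompose π into cycles: lengths [72, 1] (2 cycles, including the fixed point 0).
With 2 cycles on 73 points, sign = (−1)^{73−2} = -1.
(45|73)_J = -1 (Zolotarev's lemma cross-check).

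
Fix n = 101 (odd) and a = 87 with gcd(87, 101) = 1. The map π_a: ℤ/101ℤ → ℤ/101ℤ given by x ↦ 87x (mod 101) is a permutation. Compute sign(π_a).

Orbit of 95 under x↦87x: [95, 84, 36, 1, 87]… (length divides ord_101(87)).
Cycle lengths of π_87 on ℤ/101ℤ: [5, 5, 5, 5, 5, 5, 5, 5, 5, 5, 5, 5, 5, 5, 5, 5, 5, 5, 5, 5, 1]; 21 cycles in total.
21 cycles on 101: each ℓ→(−1)^(ℓ−1), product (−1)^80 = +1.

+1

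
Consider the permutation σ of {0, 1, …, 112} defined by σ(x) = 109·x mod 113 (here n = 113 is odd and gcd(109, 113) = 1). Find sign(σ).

Orbit of 109 under x↦109x: [109, 16, 49, 30, 106, 28, 1]… (length divides ord_113(109)).
Cycle type of π: 7×16 + 1; total 17 cycles.
With 17 cycles on 113 points, sign = (−1)^{113−17} = +1.
Check: (109/113) = +1 by Zolotarev.

+1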